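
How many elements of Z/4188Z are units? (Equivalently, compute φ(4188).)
Z/4188Z has φ(4188) = 1392 units

An element a ∈ Z/4188Z is a unit iff gcd(a, 4188) = 1, so the number of units is φ(4188). φ is multiplicative, with φ(p^e) = p^e − p^(e−1). Factorise 4188 = 2^2 · 3 · 349. Then
  φ(4188) = (2^2 − 2^1) · (3 − 1) · (349 − 1) = 2 · 2 · 348 = 1392.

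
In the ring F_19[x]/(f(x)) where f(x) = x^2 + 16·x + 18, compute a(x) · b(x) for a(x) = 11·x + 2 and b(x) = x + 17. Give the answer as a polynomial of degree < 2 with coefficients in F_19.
a · b ≡ 13·x + 7 (mod f(x))

Multiply as integer polynomials: a · b = 11·x^2 + 189·x + 34. Reducing coefficients mod 19: a · b ≡ 11·x^2 + 18·x + 15. Now divide by f(x) = x^2 + 16·x + 18 in F_19[x], eliminating the leading term at each step:
  leading term 11·x^2: subtract (11)·f(x) = 11·x^2 + 5·x + 8, leaving 13·x + 7 (coefficients mod 19)
The degree is now < 2, so this is the remainder. Hence a · b ≡ 13·x + 7 in F_19[x]/(f).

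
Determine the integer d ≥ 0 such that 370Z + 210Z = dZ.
In the PID Z, (a, b) is generated by gcd(a, b). Compute gcd(370, 210) with the extended Euclidean algorithm, tracking rows (r, s, t) with s·370 + t·210 = r:
  row A: (370, 1, 0)   [1·370 + 0·210 = 370]
  row B: (210, 0, 1)   [0·370 + 1·210 = 210]
  370 = 1·210 + 160   → row C = row A − 1·row B = (160, 1, −1)   [check: 1·370 − 1·210 = 160]
  210 = 1·160 + 50   → row D = row B − 1·row C = (50, −1, 2)   [check: −1·370 + 2·210 = 50]
  160 = 3·50 + 10   → row E = row C − 3·row D = (10, 4, −7)   [check: 4·370 − 7·210 = 10]
  50 = 5·10 + 0   → remainder 0, stop. gcd = 10 (last nonzero row E).
So gcd(370, 210) = 10, with Bézout identity 4·370 − 7·210 = 10. Containment (⊇): the Bézout identity exhibits 10 as an element of (370, 210), giving (10) ⊆ (370, 210). Containment (⊆): since 10 | 370 and 10 | 210 (370 = 10·37, 210 = 10·21), every Z-linear combination of 370 and 210 is divisible by 10, so (370, 210) ⊆ (10). Therefore (370, 210) = (10), d = 10.

Final answer: (370, 210) = (10); d = 10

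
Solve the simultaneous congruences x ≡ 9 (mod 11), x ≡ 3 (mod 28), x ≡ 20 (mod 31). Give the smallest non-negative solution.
The moduli 11, 28, 31 are pairwise coprime, so by the CRT there is a unique solution mod 11·28·31 = 9548.
Solve by successive substitution. Start with x ≡ 9 (mod 11).
  Combine with x ≡ 3 (mod 28): write x = 9 + 11·t and require 9 + 11·t ≡ 3 (mod 28), i.e. 11·t ≡ 3 − 9 ≡ 22 (mod 28). Since 11^(−1) ≡ 23 (mod 28), t ≡ 23·22 ≡ 2 (mod 28). So x ≡ 9 + 11·2 = 31 (mod 308).
  Combine with x ≡ 20 (mod 31): write x = 31 + 308·t and require 31 + 308·t ≡ 20 (mod 31), i.e. 308·t ≡ 20 − 31 ≡ 20 (mod 31). Since 308^(−1) ≡ 15 (mod 31) (308 ≡ 29 (mod 31)), t ≡ 15·20 ≡ 21 (mod 31). So x ≡ 31 + 308·21 = 6499 (mod 9548).
Unique solution in [0, 9548): x = 6499.

Final answer: x ≡ 6499 (mod 9548); the representative in [0, 9548) is 6499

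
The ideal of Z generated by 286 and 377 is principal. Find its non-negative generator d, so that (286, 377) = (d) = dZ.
In the PID Z, (a, b) is generated by gcd(a, b). Compute gcd(377, 286) with the extended Euclidean algorithm, tracking rows (r, s, t) with s·377 + t·286 = r:
  row A: (377, 1, 0)   [1·377 + 0·286 = 377]
  row B: (286, 0, 1)   [0·377 + 1·286 = 286]
  377 = 1·286 + 91   → row C = row A − 1·row B = (91, 1, −1)   [check: 1·377 − 1·286 = 91]
  286 = 3·91 + 13   → row D = row B − 3·row C = (13, −3, 4)   [check: −3·377 + 4·286 = 13]
  91 = 7·13 + 0   → remainder 0, stop. gcd = 13 (last nonzero row D).
So gcd(286, 377) = 13, with Bézout identity −3·377 + 4·286 = 13. Containment (⊇): the Bézout identity exhibits 13 as an element of (286, 377), giving (13) ⊆ (286, 377). Containment (⊆): since 13 | 286 and 13 | 377 (286 = 13·22, 377 = 13·29), every Z-linear combination of 286 and 377 is divisible by 13, so (286, 377) ⊆ (13). Therefore (286, 377) = (13), d = 13.

Final answer: (286, 377) = (13); d = 13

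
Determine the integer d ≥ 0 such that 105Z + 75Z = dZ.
(105, 75) = (15); d = 15

In the PID Z, (a, b) is generated by gcd(a, b). Compute gcd(105, 75) with the extended Euclidean algorithm, tracking rows (r, s, t) with s·105 + t·75 = r:
  row A: (105, 1, 0)   [1·105 + 0·75 = 105]
  row B: (75, 0, 1)   [0·105 + 1·75 = 75]
  105 = 1·75 + 30   → row C = row A − 1·row B = (30, 1, −1)   [check: 1·105 − 1·75 = 30]
  75 = 2·30 + 15   → row D = row B − 2·row C = (15, −2, 3)   [check: −2·105 + 3·75 = 15]
  30 = 2·15 + 0   → remainder 0, stop. gcd = 15 (last nonzero row D).
So gcd(105, 75) = 15, with Bézout identity −2·105 + 3·75 = 15. Containment (⊇): the Bézout identity exhibits 15 as an element of (105, 75), giving (15) ⊆ (105, 75). Containment (⊆): since 15 | 105 and 15 | 75 (105 = 15·7, 75 = 15·5), every Z-linear combination of 105 and 75 is divisible by 15, so (105, 75) ⊆ (15). Therefore (105, 75) = (15), d = 15.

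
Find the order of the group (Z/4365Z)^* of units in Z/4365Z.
(Z/4365Z)^* consists of the classes a with gcd(a, 4365) = 1, so its order is φ(4365). φ is multiplicative, with φ(p^e) = p^e − p^(e−1). Factorise 4365 = 3^2 · 5 · 97. Then
  φ(4365) = (3^2 − 3^1) · (5 − 1) · (97 − 1) = 6 · 4 · 96 = 2304.
Thus |(Z/4365Z)^*| = 2304.

Final answer: |(Z/4365Z)^*| = 2304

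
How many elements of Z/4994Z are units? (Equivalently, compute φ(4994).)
An element a ∈ Z/4994Z is a unit iff gcd(a, 4994) = 1, so the number of units is φ(4994). φ is multiplicative, with φ(p^e) = p^e − p^(e−1). Factorise 4994 = 2 · 11 · 227. Then
  φ(4994) = (2 − 1) · (11 − 1) · (227 − 1) = 1 · 10 · 226 = 2260.

Final answer: Z/4994Z has φ(4994) = 2260 units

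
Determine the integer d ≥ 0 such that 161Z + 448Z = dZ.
(161, 448) = (7); d = 7

In the PID Z, (a, b) is generated by gcd(a, b). Compute gcd(448, 161) with the extended Euclidean algorithm, tracking rows (r, s, t) with s·448 + t·161 = r:
  row A: (448, 1, 0)   [1·448 + 0·161 = 448]
  row B: (161, 0, 1)   [0·448 + 1·161 = 161]
  448 = 2·161 + 126   → row C = row A − 2·row B = (126, 1, −2)   [check: 1·448 − 2·161 = 126]
  161 = 1·126 + 35   → row D = row B − 1·row C = (35, −1, 3)   [check: −1·448 + 3·161 = 35]
  126 = 3·35 + 21   → row E = row C − 3·row D = (21, 4, −11)   [check: 4·448 − 11·161 = 21]
  35 = 1·21 + 14   → row F = row D − 1·row E = (14, −5, 14)   [check: −5·448 + 14·161 = 14]
  21 = 1·14 + 7   → row G = row E − 1·row F = (7, 9, −25)   [check: 9·448 − 25·161 = 7]
  14 = 2·7 + 0   → remainder 0, stop. gcd = 7 (last nonzero row G).
So gcd(161, 448) = 7, with Bézout identity 9·448 − 25·161 = 7. Containment (⊇): the Bézout identity exhibits 7 as an element of (161, 448), giving (7) ⊆ (161, 448). Containment (⊆): since 7 | 161 and 7 | 448 (161 = 7·23, 448 = 7·64), every Z-linear combination of 161 and 448 is divisible by 7, so (161, 448) ⊆ (7). Therefore (161, 448) = (7), d = 7.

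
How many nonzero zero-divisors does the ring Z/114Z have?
Z/114Z has 77 nonzero zero-divisors

In Z/114Z each nonzero element is either a unit (gcd with 114 is 1) or a zero-divisor (gcd > 1). The number of units is φ(114): factorise 114 = 2 · 3 · 19, so φ(114) = (2 − 1) · (3 − 1) · (19 − 1) = 1 · 2 · 18 = 36. The nonzero elements number 114 − 1 = 113. Hence the nonzero zero-divisors number 113 − 36 = 77.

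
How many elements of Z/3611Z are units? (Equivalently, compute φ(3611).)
Z/3611Z has φ(3611) = 3432 units

An element a ∈ Z/3611Z is a unit iff gcd(a, 3611) = 1, so the number of units is φ(3611). φ is multiplicative, with φ(p^e) = p^e − p^(e−1). Factorise 3611 = 23 · 157. Then
  φ(3611) = (23 − 1) · (157 − 1) = 22 · 156 = 3432.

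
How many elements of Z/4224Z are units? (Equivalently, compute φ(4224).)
Z/4224Z has φ(4224) = 1280 units

An element a ∈ Z/4224Z is a unit iff gcd(a, 4224) = 1, so the number of units is φ(4224). φ is multiplicative, with φ(p^e) = p^e − p^(e−1). Factorise 4224 = 2^7 · 3 · 11. Then
  φ(4224) = (2^7 − 2^6) · (3 − 1) · (11 − 1) = 64 · 2 · 10 = 1280.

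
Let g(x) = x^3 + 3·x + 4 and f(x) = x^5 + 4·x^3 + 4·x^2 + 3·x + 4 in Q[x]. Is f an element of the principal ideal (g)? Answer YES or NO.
In Q[x] the ideal (g) consists of all multiples of g, so f ∈ (g) iff g | f, i.e. iff the remainder of f on division by g is 0. Divide f by g (g is monic, so eliminate the leading term of the running remainder at each step):
  leading term x^5: subtract (x^2)·g(x) = x^5 + 3·x^3 + 4·x^2, leaving x^3 + 3·x + 4
  leading term x^3: subtract (1)·g(x) = x^3 + 3·x + 4, leaving 0
The remainder is 0, so f(x) = g(x) · h(x) with h(x) = x^2 + 1. Hence g | f, i.e. f ∈ (g).

Final answer: YES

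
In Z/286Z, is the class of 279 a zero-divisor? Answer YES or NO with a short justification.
NO

gcd(279, 286) = 1, so 279 is a unit in Z/286Z (it has a multiplicative inverse). A unit cannot be a zero-divisor: if 279·b ≡ 0 then multiplying both sides by 279^(−1) gives b ≡ 0. So 279 is not a zero-divisor.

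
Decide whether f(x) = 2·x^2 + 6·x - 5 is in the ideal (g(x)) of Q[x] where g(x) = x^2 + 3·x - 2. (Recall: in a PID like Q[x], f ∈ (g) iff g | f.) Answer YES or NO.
In Q[x] the ideal (g) consists of all multiples of g, so f ∈ (g) iff g | f, i.e. iff the remainder of f on division by g is 0. Divide f by g (g is monic, so eliminate the leading term of the running remainder at each step):
  leading term 2·x^2: subtract (2)·g(x) = 2·x^2 + 6·x - 4, leaving -1
The remainder r(x) = -1 ≠ 0 (and deg r < deg g), so g ∤ f, i.e. f ∉ (g).

Final answer: NO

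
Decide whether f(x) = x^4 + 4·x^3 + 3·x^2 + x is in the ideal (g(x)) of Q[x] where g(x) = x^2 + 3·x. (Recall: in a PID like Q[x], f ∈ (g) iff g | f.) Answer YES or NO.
In Q[x] the ideal (g) consists of all multiples of g, so f ∈ (g) iff g | f, i.e. iff the remainder of f on division by g is 0. Divide f by g (g is monic, so eliminate the leading term of the running remainder at each step):
  leading term x^4: subtract (x^2)·g(x) = x^4 + 3·x^3, leaving x^3 + 3·x^2 + x
  leading term x^3: subtract (x)·g(x) = x^3 + 3·x^2, leaving x
The remainder r(x) = x ≠ 0 (and deg r < deg g), so g ∤ f, i.e. f ∉ (g).

Final answer: NO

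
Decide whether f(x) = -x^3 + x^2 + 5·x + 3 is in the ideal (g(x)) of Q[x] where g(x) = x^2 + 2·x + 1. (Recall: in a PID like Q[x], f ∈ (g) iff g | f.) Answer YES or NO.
In Q[x] the ideal (g) consists of all multiples of g, so f ∈ (g) iff g | f, i.e. iff the remainder of f on division by g is 0. Divide f by g (g is monic, so eliminate the leading term of the running remainder at each step):
  leading term -x^3: subtract (-x)·g(x) = -x^3 - 2·x^2 - x, leaving 3·x^2 + 6·x + 3
  leading term 3·x^2: subtract (3)·g(x) = 3·x^2 + 6·x + 3, leaving 0
The remainder is 0, so f(x) = g(x) · h(x) with h(x) = 3 - x. Hence g | f, i.e. f ∈ (g).

Final answer: YES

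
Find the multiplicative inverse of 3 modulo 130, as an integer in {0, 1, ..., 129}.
3^(−1) ≡ 87 (mod 130)

Apply the extended Euclidean algorithm to (130, 3), tracking rows (r, s, t) with s·130 + t·3 = r. Each division r_prev = q·r_cur + r_new produces the new row as (previous row) − q·(current row):
  row A: (130, 1, 0)   [1·130 + 0·3 = 130]
  row B: (3, 0, 1)   [0·130 + 1·3 = 3]
  130 = 43·3 + 1   → row C = row A − 43·row B = (1, 1, −43)   [check: 1·130 − 43·3 = 1]
  3 = 3·1 + 0   → remainder 0, stop. gcd = 1 (last nonzero row C).
The gcd is 1, so 3 is invertible mod 130. The last nonzero row gives 1·130 − 43·3 = 1, so t = −43. So 3^(−1) ≡ −43 ≡ 87 (mod 130). Verify: 3 · 87 = 261 ≡ 1 (mod 130). ✓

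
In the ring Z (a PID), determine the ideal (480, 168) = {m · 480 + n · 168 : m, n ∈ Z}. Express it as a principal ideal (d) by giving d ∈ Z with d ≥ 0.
In the PID Z, (a, b) is generated by gcd(a, b). Compute gcd(480, 168) with the extended Euclidean algorithm, tracking rows (r, s, t) with s·480 + t·168 = r:
  row A: (480, 1, 0)   [1·480 + 0·168 = 480]
  row B: (168, 0, 1)   [0·480 + 1·168 = 168]
  480 = 2·168 + 144   → row C = row A − 2·row B = (144, 1, −2)   [check: 1·480 − 2·168 = 144]
  168 = 1·144 + 24   → row D = row B − 1·row C = (24, −1, 3)   [check: −1·480 + 3·168 = 24]
  144 = 6·24 + 0   → remainder 0, stop. gcd = 24 (last nonzero row D).
So gcd(480, 168) = 24, with Bézout identity −1·480 + 3·168 = 24. Containment (⊇): the Bézout identity exhibits 24 as an element of (480, 168), giving (24) ⊆ (480, 168). Containment (⊆): since 24 | 480 and 24 | 168 (480 = 24·20, 168 = 24·7), every Z-linear combination of 480 and 168 is divisible by 24, so (480, 168) ⊆ (24). Therefore (480, 168) = (24), d = 24.

Final answer: (480, 168) = (24); d = 24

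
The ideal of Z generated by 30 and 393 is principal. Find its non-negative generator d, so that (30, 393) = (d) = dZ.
In the PID Z, (a, b) is generated by gcd(a, b). Compute gcd(393, 30) with the extended Euclidean algorithm, tracking rows (r, s, t) with s·393 + t·30 = r:
  row A: (393, 1, 0)   [1·393 + 0·30 = 393]
  row B: (30, 0, 1)   [0·393 + 1·30 = 30]
  393 = 13·30 + 3   → row C = row A − 13·row B = (3, 1, −13)   [check: 1·393 − 13·30 = 3]
  30 = 10·3 + 0   → remainder 0, stop. gcd = 3 (last nonzero row C).
So gcd(30, 393) = 3, with Bézout identity 1·393 − 13·30 = 3. Containment (⊇): the Bézout identity exhibits 3 as an element of (30, 393), giving (3) ⊆ (30, 393). Containment (⊆): since 3 | 30 and 3 | 393 (30 = 3·10, 393 = 3·131), every Z-linear combination of 30 and 393 is divisible by 3, so (30, 393) ⊆ (3). Therefore (30, 393) = (3), d = 3.

Final answer: (30, 393) = (3); d = 3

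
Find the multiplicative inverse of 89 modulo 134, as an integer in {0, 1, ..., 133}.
Apply the extended Euclidean algorithm to (134, 89), tracking rows (r, s, t) with s·134 + t·89 = r. Each division r_prev = q·r_cur + r_new produces the new row as (previous row) − q·(current row):
  row A: (134, 1, 0)   [1·134 + 0·89 = 134]
  row B: (89, 0, 1)   [0·134 + 1·89 = 89]
  134 = 1·89 + 45   → row C = row A − 1·row B = (45, 1, −1)   [check: 1·134 − 1·89 = 45]
  89 = 1·45 + 44   → row D = row B − 1·row C = (44, −1, 2)   [check: −1·134 + 2·89 = 44]
  45 = 1·44 + 1   → row E = row C − 1·row D = (1, 2, −3)   [check: 2·134 − 3·89 = 1]
  44 = 44·1 + 0   → remainder 0, stop. gcd = 1 (last nonzero row E).
The gcd is 1, so 89 is invertible mod 134. The last nonzero row gives 2·134 − 3·89 = 1, so t = −3. So 89^(−1) ≡ −3 ≡ 131 (mod 134). Verify: 89 · 131 = 11659 ≡ 1 (mod 134). ✓

Final answer: 89^(−1) ≡ 131 (mod 134)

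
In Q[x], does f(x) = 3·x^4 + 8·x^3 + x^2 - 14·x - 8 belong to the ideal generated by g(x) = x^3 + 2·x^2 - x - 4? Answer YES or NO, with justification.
YES

In Q[x] the ideal (g) consists of all multiples of g, so f ∈ (g) iff g | f, i.e. iff the remainder of f on division by g is 0. Divide f by g (g is monic, so eliminate the leading term of the running remainder at each step):
  leading term 3·x^4: subtract (3·x)·g(x) = 3·x^4 + 6·x^3 - 3·x^2 - 12·x, leaving 2·x^3 + 4·x^2 - 2·x - 8
  leading term 2·x^3: subtract (2)·g(x) = 2·x^3 + 4·x^2 - 2·x - 8, leaving 0
The remainder is 0, so f(x) = g(x) · h(x) with h(x) = 3·x + 2. Hence g | f, i.e. f ∈ (g).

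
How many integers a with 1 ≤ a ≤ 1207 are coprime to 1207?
1120

The number of a ∈ {1, ..., 1207} with gcd(a, 1207) = 1 is by definition Euler's totient φ(1207). φ is multiplicative, with φ(p^e) = p^e − p^(e−1). Factorise 1207 = 17 · 71. Then
  φ(1207) = (17 − 1) · (71 − 1) = 16 · 70 = 1120.
So there are 1120 such integers.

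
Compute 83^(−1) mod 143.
Apply the extended Euclidean algorithm to (143, 83), tracking rows (r, s, t) with s·143 + t·83 = r. Each division r_prev = q·r_cur + r_new produces the new row as (previous row) − q·(current row):
  row A: (143, 1, 0)   [1·143 + 0·83 = 143]
  row B: (83, 0, 1)   [0·143 + 1·83 = 83]
  143 = 1·83 + 60   → row C = row A − 1·row B = (60, 1, −1)   [check: 1·143 − 1·83 = 60]
  83 = 1·60 + 23   → row D = row B − 1·row C = (23, −1, 2)   [check: −1·143 + 2·83 = 23]
  60 = 2·23 + 14   → row E = row C − 2·row D = (14, 3, −5)   [check: 3·143 − 5·83 = 14]
  23 = 1·14 + 9   → row F = row D − 1·row E = (9, −4, 7)   [check: −4·143 + 7·83 = 9]
  14 = 1·9 + 5   → row G = row E − 1·row F = (5, 7, −12)   [check: 7·143 − 12·83 = 5]
  9 = 1·5 + 4   → row H = row F − 1·row G = (4, −11, 19)   [check: −11·143 + 19·83 = 4]
  5 = 1·4 + 1   → row I = row G − 1·row H = (1, 18, −31)   [check: 18·143 − 31·83 = 1]
  4 = 4·1 + 0   → remainder 0, stop. gcd = 1 (last nonzero row I).
The gcd is 1, so 83 is invertible mod 143. The last nonzero row gives 18·143 − 31·83 = 1, so t = −31. So 83^(−1) ≡ −31 ≡ 112 (mod 143). Verify: 83 · 112 = 9296 ≡ 1 (mod 143). ✓

Final answer: 83^(−1) ≡ 112 (mod 143)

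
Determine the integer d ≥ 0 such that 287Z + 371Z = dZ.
(287, 371) = (7); d = 7

In the PID Z, (a, b) is generated by gcd(a, b). Compute gcd(371, 287) with the extended Euclidean algorithm, tracking rows (r, s, t) with s·371 + t·287 = r:
  row A: (371, 1, 0)   [1·371 + 0·287 = 371]
  row B: (287, 0, 1)   [0·371 + 1·287 = 287]
  371 = 1·287 + 84   → row C = row A − 1·row B = (84, 1, −1)   [check: 1·371 − 1·287 = 84]
  287 = 3·84 + 35   → row D = row B − 3·row C = (35, −3, 4)   [check: −3·371 + 4·287 = 35]
  84 = 2·35 + 14   → row E = row C − 2·row D = (14, 7, −9)   [check: 7·371 − 9·287 = 14]
  35 = 2·14 + 7   → row F = row D − 2·row E = (7, −17, 22)   [check: −17·371 + 22·287 = 7]
  14 = 2·7 + 0   → remainder 0, stop. gcd = 7 (last nonzero row F).
So gcd(287, 371) = 7, with Bézout identity −17·371 + 22·287 = 7. Containment (⊇): the Bézout identity exhibits 7 as an element of (287, 371), giving (7) ⊆ (287, 371). Containment (⊆): since 7 | 287 and 7 | 371 (287 = 7·41, 371 = 7·53), every Z-linear combination of 287 and 371 is divisible by 7, so (287, 371) ⊆ (7). Therefore (287, 371) = (7), d = 7.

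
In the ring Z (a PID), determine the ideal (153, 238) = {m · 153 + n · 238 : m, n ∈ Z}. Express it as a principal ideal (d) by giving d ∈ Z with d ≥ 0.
(153, 238) = (17); d = 17

In the PID Z, (a, b) is generated by gcd(a, b). Compute gcd(238, 153) with the extended Euclidean algorithm, tracking rows (r, s, t) with s·238 + t·153 = r:
  row A: (238, 1, 0)   [1·238 + 0·153 = 238]
  row B: (153, 0, 1)   [0·238 + 1·153 = 153]
  238 = 1·153 + 85   → row C = row A − 1·row B = (85, 1, −1)   [check: 1·238 − 1·153 = 85]
  153 = 1·85 + 68   → row D = row B − 1·row C = (68, −1, 2)   [check: −1·238 + 2·153 = 68]
  85 = 1·68 + 17   → row E = row C − 1·row D = (17, 2, −3)   [check: 2·238 − 3·153 = 17]
  68 = 4·17 + 0   → remainder 0, stop. gcd = 17 (last nonzero row E).
So gcd(153, 238) = 17, with Bézout identity 2·238 − 3·153 = 17. Containment (⊇): the Bézout identity exhibits 17 as an element of (153, 238), giving (17) ⊆ (153, 238). Containment (⊆): since 17 | 153 and 17 | 238 (153 = 17·9, 238 = 17·14), every Z-linear combination of 153 and 238 is divisible by 17, so (153, 238) ⊆ (17). Therefore (153, 238) = (17), d = 17.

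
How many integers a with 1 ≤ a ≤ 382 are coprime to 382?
190

The number of a ∈ {1, ..., 382} with gcd(a, 382) = 1 is by definition Euler's totient φ(382). φ is multiplicative, with φ(p^e) = p^e − p^(e−1). Factorise 382 = 2 · 191. Then
  φ(382) = (2 − 1) · (191 − 1) = 1 · 190 = 190.
So there are 190 such integers.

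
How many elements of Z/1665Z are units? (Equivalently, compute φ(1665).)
Z/1665Z has φ(1665) = 864 units

An element a ∈ Z/1665Z is a unit iff gcd(a, 1665) = 1, so the number of units is φ(1665). φ is multiplicative, with φ(p^e) = p^e − p^(e−1). Factorise 1665 = 3^2 · 5 · 37. Then
  φ(1665) = (3^2 − 3^1) · (5 − 1) · (37 − 1) = 6 · 4 · 36 = 864.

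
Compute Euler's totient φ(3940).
φ(3940) = 1568

φ is multiplicative, with φ(p^e) = p^e − p^(e−1). Factorise 3940 = 2^2 · 5 · 197. Then
  φ(3940) = (2^2 − 2^1) · (5 − 1) · (197 − 1) = 2 · 4 · 196 = 1568.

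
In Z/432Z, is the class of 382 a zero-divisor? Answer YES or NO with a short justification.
gcd(382, 432) = 2 > 1, so 382 is not a unit in Z/432Z. In Z/nZ every nonzero non-unit is a zero-divisor: explicitly, take b = 432/gcd = 216 ≠ 0 (mod 432); then 382·216 = 82512 = 191·432, i.e. 382·216 ≡ 0 (mod 432). So 382 is a zero-divisor.

Final answer: YES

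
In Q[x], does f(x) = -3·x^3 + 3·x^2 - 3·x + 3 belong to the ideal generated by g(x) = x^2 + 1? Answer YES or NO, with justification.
In Q[x] the ideal (g) consists of all multiples of g, so f ∈ (g) iff g | f, i.e. iff the remainder of f on division by g is 0. Divide f by g (g is monic, so eliminate the leading term of the running remainder at each step):
  leading term -3·x^3: subtract (-3·x)·g(x) = -3·x^3 - 3·x, leaving 3·x^2 + 3
  leading term 3·x^2: subtract (3)·g(x) = 3·x^2 + 3, leaving 0
The remainder is 0, so f(x) = g(x) · h(x) with h(x) = 3 - 3·x. Hence g | f, i.e. f ∈ (g).

Final answer: YES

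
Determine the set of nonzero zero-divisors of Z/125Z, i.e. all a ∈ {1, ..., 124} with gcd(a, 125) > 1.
nonzero zero-divisors of Z/125Z = {5, 10, 15, 20, 25, 30, 35, 40, 45, 50, 55, 60, 65, 70, 75, 80, 85, 90, 95, 100, 105, 110, 115, 120}

An element a ∈ Z/125Z (with a ≠ 0) is a zero-divisor iff gcd(a, 125) > 1 (because a is a unit precisely when gcd(a, n) = 1, and in Z/nZ every nonzero, non-unit element is a zero-divisor). Scan a = 1, ..., 124 and keep those with gcd(a, 125) > 1:
  gcd(5, 125) = 5, gcd(10, 125) = 5, gcd(15, 125) = 5, gcd(20, 125) = 5, gcd(25, 125) = 25, gcd(30, 125) = 5, gcd(35, 125) = 5, gcd(40, 125) = 5, gcd(45, 125) = 5, gcd(50, 125) = 25, gcd(55, 125) = 5, gcd(60, 125) = 5, gcd(65, 125) = 5, gcd(70, 125) = 5, gcd(75, 125) = 25, gcd(80, 125) = 5, gcd(85, 125) = 5, gcd(90, 125) = 5, gcd(95, 125) = 5, gcd(100, 125) = 25, gcd(105, 125) = 5, gcd(110, 125) = 5, gcd(115, 125) = 5, gcd(120, 125) = 5.
All other a ∈ {1, ..., 124} have gcd(a, 125) = 1 and are units. So the nonzero zero-divisors are exactly the 24 values of a appearing in this scan.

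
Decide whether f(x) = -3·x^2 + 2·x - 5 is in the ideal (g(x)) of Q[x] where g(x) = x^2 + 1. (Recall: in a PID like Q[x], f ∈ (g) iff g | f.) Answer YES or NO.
In Q[x] the ideal (g) consists of all multiples of g, so f ∈ (g) iff g | f, i.e. iff the remainder of f on division by g is 0. Divide f by g (g is monic, so eliminate the leading term of the running remainder at each step):
  leading term -3·x^2: subtract (-3)·g(x) = -3·x^2 - 3, leaving 2·x - 2
The remainder r(x) = 2·x - 2 ≠ 0 (and deg r < deg g), so g ∤ f, i.e. f ∉ (g).

Final answer: NO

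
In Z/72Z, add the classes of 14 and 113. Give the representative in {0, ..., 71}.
Reduce the summands first: 113 ≡ 41 (mod 72), so 14 + 113 ≡ 14 + 41 (mod 72). 14 + 41 = 55; 55 = 0·72 + 55, so (14 + 113) mod 72 = 55.

Final answer: 55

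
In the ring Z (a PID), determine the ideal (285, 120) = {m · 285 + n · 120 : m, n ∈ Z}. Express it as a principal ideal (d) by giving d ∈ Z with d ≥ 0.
In the PID Z, (a, b) is generated by gcd(a, b). Compute gcd(285, 120) with the extended Euclidean algorithm, tracking rows (r, s, t) with s·285 + t·120 = r:
  row A: (285, 1, 0)   [1·285 + 0·120 = 285]
  row B: (120, 0, 1)   [0·285 + 1·120 = 120]
  285 = 2·120 + 45   → row C = row A − 2·row B = (45, 1, −2)   [check: 1·285 − 2·120 = 45]
  120 = 2·45 + 30   → row D = row B − 2·row C = (30, −2, 5)   [check: −2·285 + 5·120 = 30]
  45 = 1·30 + 15   → row E = row C − 1·row D = (15, 3, −7)   [check: 3·285 − 7·120 = 15]
  30 = 2·15 + 0   → remainder 0, stop. gcd = 15 (last nonzero row E).
So gcd(285, 120) = 15, with Bézout identity 3·285 − 7·120 = 15. Containment (⊇): the Bézout identity exhibits 15 as an element of (285, 120), giving (15) ⊆ (285, 120). Containment (⊆): since 15 | 285 and 15 | 120 (285 = 15·19, 120 = 15·8), every Z-linear combination of 285 and 120 is divisible by 15, so (285, 120) ⊆ (15). Therefore (285, 120) = (15), d = 15.

Final answer: (285, 120) = (15); d = 15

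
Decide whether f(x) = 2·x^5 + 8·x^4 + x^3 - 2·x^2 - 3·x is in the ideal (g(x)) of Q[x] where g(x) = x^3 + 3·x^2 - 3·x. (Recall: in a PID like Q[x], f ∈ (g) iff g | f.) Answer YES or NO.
In Q[x] the ideal (g) consists of all multiples of g, so f ∈ (g) iff g | f, i.e. iff the remainder of f on division by g is 0. Divide f by g (g is monic, so eliminate the leading term of the running remainder at each step):
  leading term 2·x^5: subtract (2·x^2)·g(x) = 2·x^5 + 6·x^4 - 6·x^3, leaving 2·x^4 + 7·x^3 - 2·x^2 - 3·x
  leading term 2·x^4: subtract (2·x)·g(x) = 2·x^4 + 6·x^3 - 6·x^2, leaving x^3 + 4·x^2 - 3·x
  leading term x^3: subtract (1)·g(x) = x^3 + 3·x^2 - 3·x, leaving x^2
The remainder r(x) = x^2 ≠ 0 (and deg r < deg g), so g ∤ f, i.e. f ∉ (g).

Final answer: NO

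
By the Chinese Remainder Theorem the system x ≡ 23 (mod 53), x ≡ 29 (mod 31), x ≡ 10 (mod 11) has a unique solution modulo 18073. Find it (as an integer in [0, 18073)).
x ≡ 7655 (mod 18073); the representative in [0, 18073) is 7655

The moduli 53, 31, 11 are pairwise coprime, so by the CRT there is a unique solution mod 53·31·11 = 18073.
Solve by successive substitution. Start with x ≡ 23 (mod 53).
  Combine with x ≡ 29 (mod 31): write x = 23 + 53·t and require 23 + 53·t ≡ 29 (mod 31), i.e. 53·t ≡ 29 − 23 ≡ 6 (mod 31). Since 53^(−1) ≡ 24 (mod 31) (53 ≡ 22 (mod 31)), t ≡ 24·6 ≡ 20 (mod 31). So x ≡ 23 + 53·20 = 1083 (mod 1643).
  Combine with x ≡ 10 (mod 11): write x = 1083 + 1643·t and require 1083 + 1643·t ≡ 10 (mod 11), i.e. 1643·t ≡ 10 − 1083 ≡ 5 (mod 11). Since 1643^(−1) ≡ 3 (mod 11) (1643 ≡ 4 (mod 11)), t ≡ 3·5 ≡ 4 (mod 11). So x ≡ 1083 + 1643·4 = 7655 (mod 18073).
Unique solution in [0, 18073): x = 7655.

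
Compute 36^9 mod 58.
20

Use repeated squaring. Binary(9) = 1001. Walk through the bits of the exponent 9 left-to-right: at each bit after the leading one, square the running value, then multiply by 36 if the bit is 1 (always reducing mod 58):
  bit 1 = 1 (leading): start with 36.
  bit 2 = 0: square 36^2 = 1296 ≡ 20 (mod 58).
  bit 3 = 0: square 20^2 = 400 ≡ 52 (mod 58).
  bit 4 = 1: square 52^2 = 2704 ≡ 36; bit is 1, so multiply 36·36 = 1296 ≡ 20 (mod 58).
Final value: 36^9 ≡ 20 (mod 58).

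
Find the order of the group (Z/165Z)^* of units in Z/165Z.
|(Z/165Z)^*| = 80

(Z/165Z)^* consists of the classes a with gcd(a, 165) = 1, so its order is φ(165). φ is multiplicative, with φ(p^e) = p^e − p^(e−1). Factorise 165 = 3 · 5 · 11. Then
  φ(165) = (3 − 1) · (5 − 1) · (11 − 1) = 2 · 4 · 10 = 80.
Thus |(Z/165Z)^*| = 80.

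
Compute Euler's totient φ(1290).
φ is multiplicative, with φ(p^e) = p^e − p^(e−1). Factorise 1290 = 2 · 3 · 5 · 43. Then
  φ(1290) = (2 − 1) · (3 − 1) · (5 − 1) · (43 − 1) = 1 · 2 · 4 · 42 = 336.

Final answer: φ(1290) = 336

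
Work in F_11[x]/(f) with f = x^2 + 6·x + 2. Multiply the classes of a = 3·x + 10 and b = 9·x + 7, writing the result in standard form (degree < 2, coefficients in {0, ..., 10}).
a · b ≡ 4·x + 5 (mod f(x))

Multiply as integer polynomials: a · b = 27·x^2 + 111·x + 70. Reducing coefficients mod 11: a · b ≡ 5·x^2 + x + 4. Now divide by f(x) = x^2 + 6·x + 2 in F_11[x], eliminating the leading term at each step:
  leading term 5·x^2: subtract (5)·f(x) = 5·x^2 + 8·x + 10, leaving 4·x + 5 (coefficients mod 11)
The degree is now < 2, so this is the remainder. Hence a · b ≡ 4·x + 5 in F_11[x]/(f).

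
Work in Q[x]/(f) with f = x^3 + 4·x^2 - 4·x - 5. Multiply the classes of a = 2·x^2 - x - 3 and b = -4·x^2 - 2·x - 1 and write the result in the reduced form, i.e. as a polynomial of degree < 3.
a · b ≡ -148·x^2 + 95·x + 163 (mod f(x))

First multiply in Q[x] without reducing: a · b = -8·x^4 + 12·x^2 + 7·x + 3. Now divide by f(x) = x^3 + 4·x^2 - 4·x - 5, eliminating the leading term at each step:
  leading term -8·x^4: subtract (-8·x)·f(x) = -8·x^4 - 32·x^3 + 32·x^2 + 40·x, leaving 32·x^3 - 20·x^2 - 33·x + 3
  leading term 32·x^3: subtract (32)·f(x) = 32·x^3 + 128·x^2 - 128·x - 160, leaving -148·x^2 + 95·x + 163
The degree is now < 3, so this is the remainder. Hence a · b ≡ -148·x^2 + 95·x + 163 in Q[x]/(f).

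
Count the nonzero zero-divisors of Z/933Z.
In Z/933Z each nonzero element is either a unit (gcd with 933 is 1) or a zero-divisor (gcd > 1). The number of units is φ(933): factorise 933 = 3 · 311, so φ(933) = (3 − 1) · (311 − 1) = 2 · 310 = 620. The nonzero elements number 933 − 1 = 932. Hence the nonzero zero-divisors number 932 − 620 = 312.

Final answer: Z/933Z has 312 nonzero zero-divisors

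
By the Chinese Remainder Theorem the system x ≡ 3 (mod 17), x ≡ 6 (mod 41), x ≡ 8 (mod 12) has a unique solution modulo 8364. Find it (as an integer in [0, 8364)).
The moduli 17, 41, 12 are pairwise coprime, so by the CRT there is a unique solution mod 17·41·12 = 8364.
Solve by successive substitution. Start with x ≡ 3 (mod 17).
  Combine with x ≡ 6 (mod 41): write x = 3 + 17·t and require 3 + 17·t ≡ 6 (mod 41), i.e. 17·t ≡ 6 − 3 ≡ 3 (mod 41). Since 17^(−1) ≡ 29 (mod 41), t ≡ 29·3 ≡ 5 (mod 41). So x ≡ 3 + 17·5 = 88 (mod 697).
  Combine with x ≡ 8 (mod 12): write x = 88 + 697·t and require 88 + 697·t ≡ 8 (mod 12), i.e. 697·t ≡ 8 − 88 ≡ 4 (mod 12). Since 697^(−1) ≡ 1 (mod 12) (697 ≡ 1 (mod 12)), t ≡ 1·4 ≡ 4 (mod 12). So x ≡ 88 + 697·4 = 2876 (mod 8364).
Unique solution in [0, 8364): x = 2876.

Final answer: x ≡ 2876 (mod 8364); the representative in [0, 8364) is 2876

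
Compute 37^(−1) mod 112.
Apply the extended Euclidean algorithm to (112, 37), tracking rows (r, s, t) with s·112 + t·37 = r. Each division r_prev = q·r_cur + r_new produces the new row as (previous row) − q·(current row):
  row A: (112, 1, 0)   [1·112 + 0·37 = 112]
  row B: (37, 0, 1)   [0·112 + 1·37 = 37]
  112 = 3·37 + 1   → row C = row A − 3·row B = (1, 1, −3)   [check: 1·112 − 3·37 = 1]
  37 = 37·1 + 0   → remainder 0, stop. gcd = 1 (last nonzero row C).
The gcd is 1, so 37 is invertible mod 112. The last nonzero row gives 1·112 − 3·37 = 1, so t = −3. So 37^(−1) ≡ −3 ≡ 109 (mod 112). Verify: 37 · 109 = 4033 ≡ 1 (mod 112). ✓

Final answer: 37^(−1) ≡ 109 (mod 112)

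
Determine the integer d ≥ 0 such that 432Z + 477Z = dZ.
(432, 477) = (9); d = 9

In the PID Z, (a, b) is generated by gcd(a, b). Compute gcd(477, 432) with the extended Euclidean algorithm, tracking rows (r, s, t) with s·477 + t·432 = r:
  row A: (477, 1, 0)   [1·477 + 0·432 = 477]
  row B: (432, 0, 1)   [0·477 + 1·432 = 432]
  477 = 1·432 + 45   → row C = row A − 1·row B = (45, 1, −1)   [check: 1·477 − 1·432 = 45]
  432 = 9·45 + 27   → row D = row B − 9·row C = (27, −9, 10)   [check: −9·477 + 10·432 = 27]
  45 = 1·27 + 18   → row E = row C − 1·row D = (18, 10, −11)   [check: 10·477 − 11·432 = 18]
  27 = 1·18 + 9   → row F = row D − 1·row E = (9, −19, 21)   [check: −19·477 + 21·432 = 9]
  18 = 2·9 + 0   → remainder 0, stop. gcd = 9 (last nonzero row F).
So gcd(432, 477) = 9, with Bézout identity −19·477 + 21·432 = 9. Containment (⊇): the Bézout identity exhibits 9 as an element of (432, 477), giving (9) ⊆ (432, 477). Containment (⊆): since 9 | 432 and 9 | 477 (432 = 9·48, 477 = 9·53), every Z-linear combination of 432 and 477 is divisible by 9, so (432, 477) ⊆ (9). Therefore (432, 477) = (9), d = 9.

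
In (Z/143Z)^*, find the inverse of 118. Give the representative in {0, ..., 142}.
118^(−1) ≡ 40 (mod 143)

Apply the extended Euclidean algorithm to (143, 118), tracking rows (r, s, t) with s·143 + t·118 = r. Each division r_prev = q·r_cur + r_new produces the new row as (previous row) − q·(current row):
  row A: (143, 1, 0)   [1·143 + 0·118 = 143]
  row B: (118, 0, 1)   [0·143 + 1·118 = 118]
  143 = 1·118 + 25   → row C = row A − 1·row B = (25, 1, −1)   [check: 1·143 − 1·118 = 25]
  118 = 4·25 + 18   → row D = row B − 4·row C = (18, −4, 5)   [check: −4·143 + 5·118 = 18]
  25 = 1·18 + 7   → row E = row C − 1·row D = (7, 5, −6)   [check: 5·143 − 6·118 = 7]
  18 = 2·7 + 4   → row F = row D − 2·row E = (4, −14, 17)   [check: −14·143 + 17·118 = 4]
  7 = 1·4 + 3   → row G = row E − 1·row F = (3, 19, −23)   [check: 19·143 − 23·118 = 3]
  4 = 1·3 + 1   → row H = row F − 1·row G = (1, −33, 40)   [check: −33·143 + 40·118 = 1]
  3 = 3·1 + 0   → remainder 0, stop. gcd = 1 (last nonzero row H).
The gcd is 1, so 118 is invertible mod 143. The last nonzero row gives −33·143 + 40·118 = 1, so t = 40. So 118^(−1) ≡ 40 (mod 143). Verify: 118 · 40 = 4720 ≡ 1 (mod 143). ✓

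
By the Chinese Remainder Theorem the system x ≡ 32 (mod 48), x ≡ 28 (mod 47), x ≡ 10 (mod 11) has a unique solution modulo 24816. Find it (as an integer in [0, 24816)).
The moduli 48, 47, 11 are pairwise coprime, so by the CRT there is a unique solution mod 48·47·11 = 24816.
Solve by successive substitution. Start with x ≡ 32 (mod 48).
  Combine with x ≡ 28 (mod 47): write x = 32 + 48·t and require 32 + 48·t ≡ 28 (mod 47), i.e. 48·t ≡ 28 − 32 ≡ 43 (mod 47). Since 48^(−1) ≡ 1 (mod 47) (48 ≡ 1 (mod 47)), t ≡ 1·43 ≡ 43 (mod 47). So x ≡ 32 + 48·43 = 2096 (mod 2256).
  Combine with x ≡ 10 (mod 11): write x = 2096 + 2256·t and require 2096 + 2256·t ≡ 10 (mod 11), i.e. 2256·t ≡ 10 − 2096 ≡ 4 (mod 11). Since 2256^(−1) ≡ 1 (mod 11) (2256 ≡ 1 (mod 11)), t ≡ 1·4 ≡ 4 (mod 11). So x ≡ 2096 + 2256·4 = 11120 (mod 24816).
Unique solution in [0, 24816): x = 11120.

Final answer: x ≡ 11120 (mod 24816); the representative in [0, 24816) is 11120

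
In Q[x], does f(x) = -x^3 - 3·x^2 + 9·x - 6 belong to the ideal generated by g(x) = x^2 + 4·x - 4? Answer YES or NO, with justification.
NO

In Q[x] the ideal (g) consists of all multiples of g, so f ∈ (g) iff g | f, i.e. iff the remainder of f on division by g is 0. Divide f by g (g is monic, so eliminate the leading term of the running remainder at each step):
  leading term -x^3: subtract (-x)·g(x) = -x^3 - 4·x^2 + 4·x, leaving x^2 + 5·x - 6
  leading term x^2: subtract (1)·g(x) = x^2 + 4·x - 4, leaving x - 2
The remainder r(x) = x - 2 ≠ 0 (and deg r < deg g), so g ∤ f, i.e. f ∉ (g).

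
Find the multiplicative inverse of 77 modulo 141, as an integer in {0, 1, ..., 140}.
Apply the extended Euclidean algorithm to (141, 77), tracking rows (r, s, t) with s·141 + t·77 = r. Each division r_prev = q·r_cur + r_new produces the new row as (previous row) − q·(current row):
  row A: (141, 1, 0)   [1·141 + 0·77 = 141]
  row B: (77, 0, 1)   [0·141 + 1·77 = 77]
  141 = 1·77 + 64   → row C = row A − 1·row B = (64, 1, −1)   [check: 1·141 − 1·77 = 64]
  77 = 1·64 + 13   → row D = row B − 1·row C = (13, −1, 2)   [check: −1·141 + 2·77 = 13]
  64 = 4·13 + 12   → row E = row C − 4·row D = (12, 5, −9)   [check: 5·141 − 9·77 = 12]
  13 = 1·12 + 1   → row F = row D − 1·row E = (1, −6, 11)   [check: −6·141 + 11·77 = 1]
  12 = 12·1 + 0   → remainder 0, stop. gcd = 1 (last nonzero row F).
The gcd is 1, so 77 is invertible mod 141. The last nonzero row gives −6·141 + 11·77 = 1, so t = 11. So 77^(−1) ≡ 11 (mod 141). Verify: 77 · 11 = 847 ≡ 1 (mod 141). ✓

Final answer: 77^(−1) ≡ 11 (mod 141)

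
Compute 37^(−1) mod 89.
Apply the extended Euclidean algorithm to (89, 37), tracking rows (r, s, t) with s·89 + t·37 = r. Each division r_prev = q·r_cur + r_new produces the new row as (previous row) − q·(current row):
  row A: (89, 1, 0)   [1·89 + 0·37 = 89]
  row B: (37, 0, 1)   [0·89 + 1·37 = 37]
  89 = 2·37 + 15   → row C = row A − 2·row B = (15, 1, −2)   [check: 1·89 − 2·37 = 15]
  37 = 2·15 + 7   → row D = row B − 2·row C = (7, −2, 5)   [check: −2·89 + 5·37 = 7]
  15 = 2·7 + 1   → row E = row C − 2·row D = (1, 5, −12)   [check: 5·89 − 12·37 = 1]
  7 = 7·1 + 0   → remainder 0, stop. gcd = 1 (last nonzero row E).
The gcd is 1, so 37 is invertible mod 89. The last nonzero row gives 5·89 − 12·37 = 1, so t = −12. So 37^(−1) ≡ −12 ≡ 77 (mod 89). Verify: 37 · 77 = 2849 ≡ 1 (mod 89). ✓

Final answer: 37^(−1) ≡ 77 (mod 89)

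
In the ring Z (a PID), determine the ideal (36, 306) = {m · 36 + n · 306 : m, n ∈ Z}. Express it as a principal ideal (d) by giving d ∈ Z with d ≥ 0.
(36, 306) = (18); d = 18

In the PID Z, (a, b) is generated by gcd(a, b). Compute gcd(306, 36) with the extended Euclidean algorithm, tracking rows (r, s, t) with s·306 + t·36 = r:
  row A: (306, 1, 0)   [1·306 + 0·36 = 306]
  row B: (36, 0, 1)   [0·306 + 1·36 = 36]
  306 = 8·36 + 18   → row C = row A − 8·row B = (18, 1, −8)   [check: 1·306 − 8·36 = 18]
  36 = 2·18 + 0   → remainder 0, stop. gcd = 18 (last nonzero row C).
So gcd(36, 306) = 18, with Bézout identity 1·306 − 8·36 = 18. Containment (⊇): the Bézout identity exhibits 18 as an element of (36, 306), giving (18) ⊆ (36, 306). Containment (⊆): since 18 | 36 and 18 | 306 (36 = 18·2, 306 = 18·17), every Z-linear combination of 36 and 306 is divisible by 18, so (36, 306) ⊆ (18). Therefore (36, 306) = (18), d = 18.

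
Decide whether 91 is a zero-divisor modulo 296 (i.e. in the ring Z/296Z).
gcd(91, 296) = 1, so 91 is a unit in Z/296Z (it has a multiplicative inverse). A unit cannot be a zero-divisor: if 91·b ≡ 0 then multiplying both sides by 91^(−1) gives b ≡ 0. So 91 is not a zero-divisor.

Final answer: NO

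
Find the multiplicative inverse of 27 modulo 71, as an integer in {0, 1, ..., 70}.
27^(−1) ≡ 50 (mod 71)

Apply the extended Euclidean algorithm to (71, 27), tracking rows (r, s, t) with s·71 + t·27 = r. Each division r_prev = q·r_cur + r_new produces the new row as (previous row) − q·(current row):
  row A: (71, 1, 0)   [1·71 + 0·27 = 71]
  row B: (27, 0, 1)   [0·71 + 1·27 = 27]
  71 = 2·27 + 17   → row C = row A − 2·row B = (17, 1, −2)   [check: 1·71 − 2·27 = 17]
  27 = 1·17 + 10   → row D = row B − 1·row C = (10, −1, 3)   [check: −1·71 + 3·27 = 10]
  17 = 1·10 + 7   → row E = row C − 1·row D = (7, 2, −5)   [check: 2·71 − 5·27 = 7]
  10 = 1·7 + 3   → row F = row D − 1·row E = (3, −3, 8)   [check: −3·71 + 8·27 = 3]
  7 = 2·3 + 1   → row G = row E − 2·row F = (1, 8, −21)   [check: 8·71 − 21·27 = 1]
  3 = 3·1 + 0   → remainder 0, stop. gcd = 1 (last nonzero row G).
The gcd is 1, so 27 is invertible mod 71. The last nonzero row gives 8·71 − 21·27 = 1, so t = −21. So 27^(−1) ≡ −21 ≡ 50 (mod 71). Verify: 27 · 50 = 1350 ≡ 1 (mod 71). ✓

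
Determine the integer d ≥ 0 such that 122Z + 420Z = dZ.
In the PID Z, (a, b) is generated by gcd(a, b). Compute gcd(420, 122) with the extended Euclidean algorithm, tracking rows (r, s, t) with s·420 + t·122 = r:
  row A: (420, 1, 0)   [1·420 + 0·122 = 420]
  row B: (122, 0, 1)   [0·420 + 1·122 = 122]
  420 = 3·122 + 54   → row C = row A − 3·row B = (54, 1, −3)   [check: 1·420 − 3·122 = 54]
  122 = 2·54 + 14   → row D = row B − 2·row C = (14, −2, 7)   [check: −2·420 + 7·122 = 14]
  54 = 3·14 + 12   → row E = row C − 3·row D = (12, 7, −24)   [check: 7·420 − 24·122 = 12]
  14 = 1·12 + 2   → row F = row D − 1·row E = (2, −9, 31)   [check: −9·420 + 31·122 = 2]
  12 = 6·2 + 0   → remainder 0, stop. gcd = 2 (last nonzero row F).
So gcd(122, 420) = 2, with Bézout identity −9·420 + 31·122 = 2. Containment (⊇): the Bézout identity exhibits 2 as an element of (122, 420), giving (2) ⊆ (122, 420). Containment (⊆): since 2 | 122 and 2 | 420 (122 = 2·61, 420 = 2·210), every Z-linear combination of 122 and 420 is divisible by 2, so (122, 420) ⊆ (2). Therefore (122, 420) = (2), d = 2.

Final answer: (122, 420) = (2); d = 2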